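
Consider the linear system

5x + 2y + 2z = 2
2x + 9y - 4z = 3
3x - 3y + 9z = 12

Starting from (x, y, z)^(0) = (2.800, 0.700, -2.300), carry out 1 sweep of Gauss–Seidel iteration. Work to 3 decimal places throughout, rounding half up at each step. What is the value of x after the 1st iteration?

1.040

Iteration 1:
  x = (2 - (2)·0.700 - (2)·-2.300) / (5) = 1.040
  y = (3 - (2)·1.040 - (-4)·-2.300) / (9) = -0.920
  z = (12 - (3)·1.040 - (-3)·-0.920) / (9) = 0.680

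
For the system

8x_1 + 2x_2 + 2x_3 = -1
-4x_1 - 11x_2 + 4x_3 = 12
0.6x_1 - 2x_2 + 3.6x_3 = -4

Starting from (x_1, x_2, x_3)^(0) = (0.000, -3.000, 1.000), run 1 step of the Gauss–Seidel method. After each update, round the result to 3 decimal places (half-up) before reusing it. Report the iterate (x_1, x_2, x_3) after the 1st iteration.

Iteration 1:
  x_1 = (-1 - (2)·-3.000 - (2)·1.000) / (8) = 0.375
  x_2 = (12 - (-4)·0.375 - (4)·1.000) / (-11) = -0.864
  x_3 = (-4 - (0.6)·0.375 - (-2)·-0.864) / (3.6) = -1.654

(0.375, -0.864, -1.654)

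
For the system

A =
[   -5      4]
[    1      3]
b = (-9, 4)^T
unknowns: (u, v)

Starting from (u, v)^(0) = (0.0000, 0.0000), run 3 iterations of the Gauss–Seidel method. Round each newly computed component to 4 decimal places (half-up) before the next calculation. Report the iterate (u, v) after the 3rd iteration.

(2.2302, 0.5899)

Iteration 1:
  u = (-9 - (4)·0.0000) / (-5) = 1.8000
  v = (4 - (1)·1.8000) / (3) = 0.7333
Iteration 2:
  u = (-9 - (4)·0.7333) / (-5) = 2.3866
  v = (4 - (1)·2.3866) / (3) = 0.5378
Iteration 3:
  u = (-9 - (4)·0.5378) / (-5) = 2.2302
  v = (4 - (1)·2.2302) / (3) = 0.5899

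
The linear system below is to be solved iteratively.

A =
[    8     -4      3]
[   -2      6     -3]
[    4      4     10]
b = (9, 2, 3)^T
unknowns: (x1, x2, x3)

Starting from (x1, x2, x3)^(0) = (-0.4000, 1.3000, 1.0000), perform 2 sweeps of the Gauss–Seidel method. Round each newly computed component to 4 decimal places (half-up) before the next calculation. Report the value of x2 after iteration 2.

Iteration 1:
  x1 = (9 - (-4)·1.3000 - (3)·1.0000) / (8) = 1.4000
  x2 = (2 - (-2)·1.4000 - (-3)·1.0000) / (6) = 1.3000
  x3 = (3 - (4)·1.4000 - (4)·1.3000) / (10) = -0.7800
Iteration 2:
  x1 = (9 - (-4)·1.3000 - (3)·-0.7800) / (8) = 2.0675
  x2 = (2 - (-2)·2.0675 - (-3)·-0.7800) / (6) = 0.6325
  x3 = (3 - (4)·2.0675 - (4)·0.6325) / (10) = -0.7800

0.6325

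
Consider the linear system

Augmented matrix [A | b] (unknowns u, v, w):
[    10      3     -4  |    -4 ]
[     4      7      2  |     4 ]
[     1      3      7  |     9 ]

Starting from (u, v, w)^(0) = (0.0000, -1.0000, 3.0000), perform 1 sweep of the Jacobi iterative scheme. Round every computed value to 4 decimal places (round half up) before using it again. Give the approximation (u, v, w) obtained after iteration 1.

Iteration 1:
  u = (-4 - (3)·-1.0000 - (-4)·3.0000) / (10) = 1.1000
  v = (4 - (4)·0.0000 - (2)·3.0000) / (7) = -0.2857
  w = (9 - (1)·0.0000 - (3)·-1.0000) / (7) = 1.7143

(1.1000, -0.2857, 1.7143)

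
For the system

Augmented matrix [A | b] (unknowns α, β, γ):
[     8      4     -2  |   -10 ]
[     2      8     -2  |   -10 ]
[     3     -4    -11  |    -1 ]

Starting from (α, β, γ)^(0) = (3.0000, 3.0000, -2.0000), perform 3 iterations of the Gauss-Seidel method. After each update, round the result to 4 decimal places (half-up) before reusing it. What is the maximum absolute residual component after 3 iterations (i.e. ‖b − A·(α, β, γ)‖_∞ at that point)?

Iteration 1:
  α = (-10 - (4)·3.0000 - (-2)·-2.0000) / (8) = -3.2500
  β = (-10 - (2)·-3.2500 - (-2)·-2.0000) / (8) = -0.9375
  γ = (-1 - (3)·-3.2500 - (-4)·-0.9375) / (-11) = -0.4545
Iteration 2:
  α = (-10 - (4)·-0.9375 - (-2)·-0.4545) / (8) = -0.8949
  β = (-10 - (2)·-0.8949 - (-2)·-0.4545) / (8) = -1.1399
  γ = (-1 - (3)·-0.8949 - (-4)·-1.1399) / (-11) = 0.2614
Iteration 3:
  α = (-10 - (4)·-1.1399 - (-2)·0.2614) / (8) = -0.6147
  β = (-10 - (2)·-0.6147 - (-2)·0.2614) / (8) = -1.0310
  γ = (-1 - (3)·-0.6147 - (-4)·-1.0310) / (-11) = 0.2982
Residual b − A·x = (-0.3620, 0.0738, 0.0003); ∞-norm = 0.3620

0.3620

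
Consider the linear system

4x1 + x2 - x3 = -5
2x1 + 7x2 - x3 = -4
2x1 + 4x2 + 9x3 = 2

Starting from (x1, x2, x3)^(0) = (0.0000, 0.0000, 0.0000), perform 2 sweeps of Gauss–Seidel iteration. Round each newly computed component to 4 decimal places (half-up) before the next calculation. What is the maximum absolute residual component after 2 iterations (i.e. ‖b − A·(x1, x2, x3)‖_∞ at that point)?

0.0843

Iteration 1:
  x1 = (-5 - (1)·0.0000 - (-1)·0.0000) / (4) = -1.2500
  x2 = (-4 - (2)·-1.2500 - (-1)·0.0000) / (7) = -0.2143
  x3 = (2 - (2)·-1.2500 - (4)·-0.2143) / (9) = 0.5952
Iteration 2:
  x1 = (-5 - (1)·-0.2143 - (-1)·0.5952) / (4) = -1.0476
  x2 = (-4 - (2)·-1.0476 - (-1)·0.5952) / (7) = -0.1871
  x3 = (2 - (2)·-1.0476 - (4)·-0.1871) / (9) = 0.5382
Residual b − A·x = (-0.0843, -0.0569, -0.0002); ∞-norm = 0.0843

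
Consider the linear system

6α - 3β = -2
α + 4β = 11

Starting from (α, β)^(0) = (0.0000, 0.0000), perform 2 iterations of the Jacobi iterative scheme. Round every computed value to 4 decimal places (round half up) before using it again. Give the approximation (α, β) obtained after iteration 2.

(1.0417, 2.8333)

Iteration 1:
  α = (-2 - (-3)·0.0000) / (6) = -0.3333
  β = (11 - (1)·0.0000) / (4) = 2.7500
Iteration 2:
  α = (-2 - (-3)·2.7500) / (6) = 1.0417
  β = (11 - (1)·-0.3333) / (4) = 2.8333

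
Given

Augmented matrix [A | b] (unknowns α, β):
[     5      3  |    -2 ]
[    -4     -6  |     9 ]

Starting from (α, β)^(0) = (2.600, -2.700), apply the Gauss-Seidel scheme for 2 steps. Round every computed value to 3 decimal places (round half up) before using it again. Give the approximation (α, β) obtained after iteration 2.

Iteration 1:
  α = (-2 - (3)·-2.700) / (5) = 1.220
  β = (9 - (-4)·1.220) / (-6) = -2.313
Iteration 2:
  α = (-2 - (3)·-2.313) / (5) = 0.988
  β = (9 - (-4)·0.988) / (-6) = -2.159

(0.988, -2.159)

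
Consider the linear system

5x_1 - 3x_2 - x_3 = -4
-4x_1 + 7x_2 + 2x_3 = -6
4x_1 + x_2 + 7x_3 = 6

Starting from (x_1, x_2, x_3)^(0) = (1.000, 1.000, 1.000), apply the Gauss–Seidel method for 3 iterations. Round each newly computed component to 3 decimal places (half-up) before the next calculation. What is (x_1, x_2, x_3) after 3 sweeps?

(-1.557, -2.278, 2.072)

Iteration 1:
  x_1 = (-4 - (-3)·1.000 - (-1)·1.000) / (5) = 0.000
  x_2 = (-6 - (-4)·0.000 - (2)·1.000) / (7) = -1.143
  x_3 = (6 - (4)·0.000 - (1)·-1.143) / (7) = 1.020
Iteration 2:
  x_1 = (-4 - (-3)·-1.143 - (-1)·1.020) / (5) = -1.282
  x_2 = (-6 - (-4)·-1.282 - (2)·1.020) / (7) = -1.881
  x_3 = (6 - (4)·-1.282 - (1)·-1.881) / (7) = 1.858
Iteration 3:
  x_1 = (-4 - (-3)·-1.881 - (-1)·1.858) / (5) = -1.557
  x_2 = (-6 - (-4)·-1.557 - (2)·1.858) / (7) = -2.278
  x_3 = (6 - (4)·-1.557 - (1)·-2.278) / (7) = 2.072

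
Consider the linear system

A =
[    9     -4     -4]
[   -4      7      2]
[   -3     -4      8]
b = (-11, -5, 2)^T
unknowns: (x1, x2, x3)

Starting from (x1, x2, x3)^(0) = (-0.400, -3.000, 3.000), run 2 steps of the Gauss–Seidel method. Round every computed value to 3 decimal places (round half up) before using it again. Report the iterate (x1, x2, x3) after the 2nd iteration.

(-2.828, -1.947, -1.784)

Iteration 1:
  x1 = (-11 - (-4)·-3.000 - (-4)·3.000) / (9) = -1.222
  x2 = (-5 - (-4)·-1.222 - (2)·3.000) / (7) = -2.270
  x3 = (2 - (-3)·-1.222 - (-4)·-2.270) / (8) = -1.343
Iteration 2:
  x1 = (-11 - (-4)·-2.270 - (-4)·-1.343) / (9) = -2.828
  x2 = (-5 - (-4)·-2.828 - (2)·-1.343) / (7) = -1.947
  x3 = (2 - (-3)·-2.828 - (-4)·-1.947) / (8) = -1.784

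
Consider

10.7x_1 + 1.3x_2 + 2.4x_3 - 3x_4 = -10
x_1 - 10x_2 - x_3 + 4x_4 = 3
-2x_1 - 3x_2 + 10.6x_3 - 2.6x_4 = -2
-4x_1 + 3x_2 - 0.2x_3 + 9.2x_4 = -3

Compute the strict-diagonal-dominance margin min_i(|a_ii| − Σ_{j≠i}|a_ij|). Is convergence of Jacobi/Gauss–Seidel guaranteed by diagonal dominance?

row 1: |10.7| − (1.3+2.4+3) = 4
row 2: |-10| − (1+1+4) = 4
row 3: |10.6| − (2+3+2.6) = 3
row 4: |9.2| − (4+3+0.2) = 2
minimum over rows = 2 → strictly diagonally dominant (convergence guaranteed)

2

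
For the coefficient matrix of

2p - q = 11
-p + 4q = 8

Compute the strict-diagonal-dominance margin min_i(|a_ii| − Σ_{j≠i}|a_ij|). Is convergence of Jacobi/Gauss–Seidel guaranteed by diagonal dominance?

1

row 1: |2| − (1) = 1
row 2: |4| − (1) = 3
minimum over rows = 1 → strictly diagonally dominant (convergence guaranteed)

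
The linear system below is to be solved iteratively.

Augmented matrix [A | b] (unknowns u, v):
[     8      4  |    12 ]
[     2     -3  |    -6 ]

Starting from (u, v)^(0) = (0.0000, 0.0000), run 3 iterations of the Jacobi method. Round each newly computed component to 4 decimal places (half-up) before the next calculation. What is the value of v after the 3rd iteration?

2.3333

Iteration 1:
  u = (12 - (4)·0.0000) / (8) = 1.5000
  v = (-6 - (2)·0.0000) / (-3) = 2.0000
Iteration 2:
  u = (12 - (4)·2.0000) / (8) = 0.5000
  v = (-6 - (2)·1.5000) / (-3) = 3.0000
Iteration 3:
  u = (12 - (4)·3.0000) / (8) = 0.0000
  v = (-6 - (2)·0.5000) / (-3) = 2.3333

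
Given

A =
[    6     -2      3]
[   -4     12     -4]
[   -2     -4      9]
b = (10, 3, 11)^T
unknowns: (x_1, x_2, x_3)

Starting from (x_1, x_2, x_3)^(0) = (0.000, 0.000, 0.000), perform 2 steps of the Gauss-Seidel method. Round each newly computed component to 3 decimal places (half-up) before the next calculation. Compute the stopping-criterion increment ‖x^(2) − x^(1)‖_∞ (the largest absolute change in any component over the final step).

0.707

Iteration 1:
  x_1 = (10 - (-2)·0.000 - (3)·0.000) / (6) = 1.667
  x_2 = (3 - (-4)·1.667 - (-4)·0.000) / (12) = 0.806
  x_3 = (11 - (-2)·1.667 - (-4)·0.806) / (9) = 1.951
Iteration 2:
  x_1 = (10 - (-2)·0.806 - (3)·1.951) / (6) = 0.960
  x_2 = (3 - (-4)·0.960 - (-4)·1.951) / (12) = 1.220
  x_3 = (11 - (-2)·0.960 - (-4)·1.220) / (9) = 1.978
Change: (-0.707, 0.414, 0.027) → max |·| = 0.707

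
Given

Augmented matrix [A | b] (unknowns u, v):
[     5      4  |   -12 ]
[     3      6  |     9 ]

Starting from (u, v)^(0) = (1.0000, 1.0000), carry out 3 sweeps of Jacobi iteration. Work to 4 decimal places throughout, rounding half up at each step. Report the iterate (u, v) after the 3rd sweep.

Iteration 1:
  u = (-12 - (4)·1.0000) / (5) = -3.2000
  v = (9 - (3)·1.0000) / (6) = 1.0000
Iteration 2:
  u = (-12 - (4)·1.0000) / (5) = -3.2000
  v = (9 - (3)·-3.2000) / (6) = 3.1000
Iteration 3:
  u = (-12 - (4)·3.1000) / (5) = -4.8800
  v = (9 - (3)·-3.2000) / (6) = 3.1000

(-4.8800, 3.1000)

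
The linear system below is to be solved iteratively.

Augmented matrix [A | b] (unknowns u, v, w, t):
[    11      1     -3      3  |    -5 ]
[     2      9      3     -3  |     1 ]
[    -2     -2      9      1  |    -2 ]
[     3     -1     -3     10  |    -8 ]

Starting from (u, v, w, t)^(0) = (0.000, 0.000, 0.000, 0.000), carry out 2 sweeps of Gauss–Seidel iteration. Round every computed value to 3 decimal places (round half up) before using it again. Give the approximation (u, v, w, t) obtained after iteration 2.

Iteration 1:
  u = (-5 - (1)·0.000 - (-3)·0.000 - (3)·0.000) / (11) = -0.455
  v = (1 - (2)·-0.455 - (3)·0.000 - (-3)·0.000) / (9) = 0.212
  w = (-2 - (-2)·-0.455 - (-2)·0.212 - (1)·0.000) / (9) = -0.276
  t = (-8 - (3)·-0.455 - (-1)·0.212 - (-3)·-0.276) / (10) = -0.725
Iteration 2:
  u = (-5 - (1)·0.212 - (-3)·-0.276 - (3)·-0.725) / (11) = -0.351
  v = (1 - (2)·-0.351 - (3)·-0.276 - (-3)·-0.725) / (9) = 0.039
  w = (-2 - (-2)·-0.351 - (-2)·0.039 - (1)·-0.725) / (9) = -0.211
  t = (-8 - (3)·-0.351 - (-1)·0.039 - (-3)·-0.211) / (10) = -0.754

(-0.351, 0.039, -0.211, -0.754)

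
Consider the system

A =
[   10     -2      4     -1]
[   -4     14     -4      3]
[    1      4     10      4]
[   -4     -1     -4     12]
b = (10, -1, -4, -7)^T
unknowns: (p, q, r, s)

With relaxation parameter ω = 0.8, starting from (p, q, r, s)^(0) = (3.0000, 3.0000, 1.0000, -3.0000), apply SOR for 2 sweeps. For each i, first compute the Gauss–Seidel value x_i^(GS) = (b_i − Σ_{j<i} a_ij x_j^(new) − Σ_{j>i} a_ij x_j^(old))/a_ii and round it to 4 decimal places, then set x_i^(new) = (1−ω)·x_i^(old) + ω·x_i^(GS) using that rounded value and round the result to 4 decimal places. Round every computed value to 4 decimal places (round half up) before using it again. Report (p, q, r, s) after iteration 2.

(1.2017, 0.6808, -0.4132, -0.3207)

Iteration 1:
  p: GS value = (10 - (-2)·3.0000 - (4)·1.0000 - (-1)·-3.0000) / (10) = 0.9000;  p ← (1−ω)·3.0000 + ω·0.9000 = 1.3200
  q: GS value = (-1 - (-4)·1.3200 - (-4)·1.0000 - (3)·-3.0000) / (14) = 1.2343;  q ← (1−ω)·3.0000 + ω·1.2343 = 1.5874
  r: GS value = (-4 - (1)·1.3200 - (4)·1.5874 - (4)·-3.0000) / (10) = 0.0330;  r ← (1−ω)·1.0000 + ω·0.0330 = 0.2264
  s: GS value = (-7 - (-4)·1.3200 - (-1)·1.5874 - (-4)·0.2264) / (12) = 0.0644;  s ← (1−ω)·-3.0000 + ω·0.0644 = -0.5485
Iteration 2:
  p: GS value = (10 - (-2)·1.5874 - (4)·0.2264 - (-1)·-0.5485) / (10) = 1.1721;  p ← (1−ω)·1.3200 + ω·1.1721 = 1.2017
  q: GS value = (-1 - (-4)·1.2017 - (-4)·0.2264 - (3)·-0.5485) / (14) = 0.4541;  q ← (1−ω)·1.5874 + ω·0.4541 = 0.6808
  r: GS value = (-4 - (1)·1.2017 - (4)·0.6808 - (4)·-0.5485) / (10) = -0.5731;  r ← (1−ω)·0.2264 + ω·-0.5731 = -0.4132
  s: GS value = (-7 - (-4)·1.2017 - (-1)·0.6808 - (-4)·-0.4132) / (12) = -0.2638;  s ← (1−ω)·-0.5485 + ω·-0.2638 = -0.3207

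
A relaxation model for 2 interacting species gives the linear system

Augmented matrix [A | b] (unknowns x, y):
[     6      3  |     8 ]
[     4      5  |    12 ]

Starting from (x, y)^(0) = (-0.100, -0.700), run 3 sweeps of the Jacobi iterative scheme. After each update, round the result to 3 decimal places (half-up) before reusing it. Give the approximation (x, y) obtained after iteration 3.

Iteration 1:
  x = (8 - (3)·-0.700) / (6) = 1.683
  y = (12 - (4)·-0.100) / (5) = 2.480
Iteration 2:
  x = (8 - (3)·2.480) / (6) = 0.093
  y = (12 - (4)·1.683) / (5) = 1.054
Iteration 3:
  x = (8 - (3)·1.054) / (6) = 0.806
  y = (12 - (4)·0.093) / (5) = 2.326

(0.806, 2.326)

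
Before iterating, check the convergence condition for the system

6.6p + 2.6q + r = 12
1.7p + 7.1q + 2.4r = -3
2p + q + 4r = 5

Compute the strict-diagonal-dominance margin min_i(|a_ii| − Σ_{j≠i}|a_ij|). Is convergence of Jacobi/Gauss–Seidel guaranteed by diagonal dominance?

1

row 1: |6.6| − (2.6+1) = 3
row 2: |7.1| − (1.7+2.4) = 3
row 3: |4| − (2+1) = 1
minimum over rows = 1 → strictly diagonally dominant (convergence guaranteed)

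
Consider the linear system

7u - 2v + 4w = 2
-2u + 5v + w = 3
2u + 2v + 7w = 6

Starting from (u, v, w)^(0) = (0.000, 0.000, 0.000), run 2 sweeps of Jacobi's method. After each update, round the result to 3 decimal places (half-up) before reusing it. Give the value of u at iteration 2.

Iteration 1:
  u = (2 - (-2)·0.000 - (4)·0.000) / (7) = 0.286
  v = (3 - (-2)·0.000 - (1)·0.000) / (5) = 0.600
  w = (6 - (2)·0.000 - (2)·0.000) / (7) = 0.857
Iteration 2:
  u = (2 - (-2)·0.600 - (4)·0.857) / (7) = -0.033
  v = (3 - (-2)·0.286 - (1)·0.857) / (5) = 0.543
  w = (6 - (2)·0.286 - (2)·0.600) / (7) = 0.604

-0.033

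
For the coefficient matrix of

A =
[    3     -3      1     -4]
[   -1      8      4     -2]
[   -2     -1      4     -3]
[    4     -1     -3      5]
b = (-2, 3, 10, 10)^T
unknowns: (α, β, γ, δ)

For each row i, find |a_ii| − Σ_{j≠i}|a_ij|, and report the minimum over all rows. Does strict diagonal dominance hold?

row 1: |3| − (3+1+4) = -5
row 2: |8| − (1+4+2) = 1
row 3: |4| − (2+1+3) = -2
row 4: |5| − (4+1+3) = -3
minimum over rows = -5 → not strictly diagonally dominant

-5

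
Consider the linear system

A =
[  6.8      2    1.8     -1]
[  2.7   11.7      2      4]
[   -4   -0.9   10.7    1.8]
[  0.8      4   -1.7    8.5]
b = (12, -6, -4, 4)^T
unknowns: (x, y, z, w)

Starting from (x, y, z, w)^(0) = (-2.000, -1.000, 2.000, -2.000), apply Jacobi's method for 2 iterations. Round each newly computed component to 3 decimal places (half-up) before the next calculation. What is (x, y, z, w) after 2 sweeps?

Iteration 1:
  x = (12 - (2)·-1.000 - (1.8)·2.000 - (-1)·-2.000) / (6.8) = 1.235
  y = (-6 - (2.7)·-2.000 - (2)·2.000 - (4)·-2.000) / (11.7) = 0.291
  z = (-4 - (-4)·-2.000 - (-0.9)·-1.000 - (1.8)·-2.000) / (10.7) = -0.869
  w = (4 - (0.8)·-2.000 - (4)·-1.000 - (-1.7)·2.000) / (8.5) = 1.529
Iteration 2:
  x = (12 - (2)·0.291 - (1.8)·-0.869 - (-1)·1.529) / (6.8) = 2.134
  y = (-6 - (2.7)·1.235 - (2)·-0.869 - (4)·1.529) / (11.7) = -1.172
  z = (-4 - (-4)·1.235 - (-0.9)·0.291 - (1.8)·1.529) / (10.7) = -0.145
  w = (4 - (0.8)·1.235 - (4)·0.291 - (-1.7)·-0.869) / (8.5) = 0.044

(2.134, -1.172, -0.145, 0.044)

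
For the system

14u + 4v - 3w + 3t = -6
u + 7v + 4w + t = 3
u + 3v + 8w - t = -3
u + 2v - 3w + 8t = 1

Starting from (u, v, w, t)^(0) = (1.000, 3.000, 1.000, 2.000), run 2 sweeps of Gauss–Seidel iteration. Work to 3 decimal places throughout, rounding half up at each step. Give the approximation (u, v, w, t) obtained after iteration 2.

Iteration 1:
  u = (-6 - (4)·3.000 - (-3)·1.000 - (3)·2.000) / (14) = -1.500
  v = (3 - (1)·-1.500 - (4)·1.000 - (1)·2.000) / (7) = -0.214
  w = (-3 - (1)·-1.500 - (3)·-0.214 - (-1)·2.000) / (8) = 0.143
  t = (1 - (1)·-1.500 - (2)·-0.214 - (-3)·0.143) / (8) = 0.420
Iteration 2:
  u = (-6 - (4)·-0.214 - (-3)·0.143 - (3)·0.420) / (14) = -0.427
  v = (3 - (1)·-0.427 - (4)·0.143 - (1)·0.420) / (7) = 0.348
  w = (-3 - (1)·-0.427 - (3)·0.348 - (-1)·0.420) / (8) = -0.400
  t = (1 - (1)·-0.427 - (2)·0.348 - (-3)·-0.400) / (8) = -0.059

(-0.427, 0.348, -0.400, -0.059)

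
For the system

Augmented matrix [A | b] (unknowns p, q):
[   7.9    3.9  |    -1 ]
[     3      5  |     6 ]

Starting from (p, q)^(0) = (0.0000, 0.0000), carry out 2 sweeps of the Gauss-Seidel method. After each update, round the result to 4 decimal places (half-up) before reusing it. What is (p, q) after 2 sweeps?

(-0.7565, 1.6539)

Iteration 1:
  p = (-1 - (3.9)·0.0000) / (7.9) = -0.1266
  q = (6 - (3)·-0.1266) / (5) = 1.2760
Iteration 2:
  p = (-1 - (3.9)·1.2760) / (7.9) = -0.7565
  q = (6 - (3)·-0.7565) / (5) = 1.6539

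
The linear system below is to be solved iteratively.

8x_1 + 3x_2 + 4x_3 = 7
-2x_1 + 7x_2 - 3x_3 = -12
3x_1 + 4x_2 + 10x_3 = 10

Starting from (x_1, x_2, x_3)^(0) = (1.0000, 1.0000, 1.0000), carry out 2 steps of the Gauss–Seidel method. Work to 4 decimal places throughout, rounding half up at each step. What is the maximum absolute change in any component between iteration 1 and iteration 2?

0.6000

Iteration 1:
  x_1 = (7 - (3)·1.0000 - (4)·1.0000) / (8) = 0.0000
  x_2 = (-12 - (-2)·0.0000 - (-3)·1.0000) / (7) = -1.2857
  x_3 = (10 - (3)·0.0000 - (4)·-1.2857) / (10) = 1.5143
Iteration 2:
  x_1 = (7 - (3)·-1.2857 - (4)·1.5143) / (8) = 0.6000
  x_2 = (-12 - (-2)·0.6000 - (-3)·1.5143) / (7) = -0.8939
  x_3 = (10 - (3)·0.6000 - (4)·-0.8939) / (10) = 1.1776
Change: (0.6000, 0.3918, -0.3367) → max |·| = 0.6000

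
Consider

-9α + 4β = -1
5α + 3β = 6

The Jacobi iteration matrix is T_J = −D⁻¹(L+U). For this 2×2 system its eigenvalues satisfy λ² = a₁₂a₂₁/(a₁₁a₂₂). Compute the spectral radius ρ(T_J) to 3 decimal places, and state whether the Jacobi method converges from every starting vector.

a₁₂a₂₁/(a₁₁a₂₂) = (4)·(5) / ((-9)·(3)) = -0.740741
ρ = √|-0.740741| = √0.740741 = 0.861
ρ < 1, so Jacobi converges

0.861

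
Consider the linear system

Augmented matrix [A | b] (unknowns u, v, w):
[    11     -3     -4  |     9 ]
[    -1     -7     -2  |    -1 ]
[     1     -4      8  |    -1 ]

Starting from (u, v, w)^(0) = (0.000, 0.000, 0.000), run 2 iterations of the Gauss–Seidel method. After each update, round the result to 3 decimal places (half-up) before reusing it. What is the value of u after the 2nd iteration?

0.747

Iteration 1:
  u = (9 - (-3)·0.000 - (-4)·0.000) / (11) = 0.818
  v = (-1 - (-1)·0.818 - (-2)·0.000) / (-7) = 0.026
  w = (-1 - (1)·0.818 - (-4)·0.026) / (8) = -0.214
Iteration 2:
  u = (9 - (-3)·0.026 - (-4)·-0.214) / (11) = 0.747
  v = (-1 - (-1)·0.747 - (-2)·-0.214) / (-7) = 0.097
  w = (-1 - (1)·0.747 - (-4)·0.097) / (8) = -0.170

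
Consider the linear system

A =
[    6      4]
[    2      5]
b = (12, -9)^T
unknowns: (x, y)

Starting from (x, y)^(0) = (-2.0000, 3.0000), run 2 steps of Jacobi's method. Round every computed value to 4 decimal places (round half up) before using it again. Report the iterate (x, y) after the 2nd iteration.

Iteration 1:
  x = (12 - (4)·3.0000) / (6) = 0.0000
  y = (-9 - (2)·-2.0000) / (5) = -1.0000
Iteration 2:
  x = (12 - (4)·-1.0000) / (6) = 2.6667
  y = (-9 - (2)·0.0000) / (5) = -1.8000

(2.6667, -1.8000)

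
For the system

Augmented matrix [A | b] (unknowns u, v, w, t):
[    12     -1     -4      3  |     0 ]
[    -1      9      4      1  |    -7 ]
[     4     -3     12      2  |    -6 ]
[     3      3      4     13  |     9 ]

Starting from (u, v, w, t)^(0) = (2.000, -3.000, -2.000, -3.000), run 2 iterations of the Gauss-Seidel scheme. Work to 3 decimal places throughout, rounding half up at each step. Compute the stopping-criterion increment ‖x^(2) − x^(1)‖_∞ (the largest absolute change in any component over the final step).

Iteration 1:
  u = (0 - (-1)·-3.000 - (-4)·-2.000 - (3)·-3.000) / (12) = -0.167
  v = (-7 - (-1)·-0.167 - (4)·-2.000 - (1)·-3.000) / (9) = 0.426
  w = (-6 - (4)·-0.167 - (-3)·0.426 - (2)·-3.000) / (12) = 0.162
  t = (9 - (3)·-0.167 - (3)·0.426 - (4)·0.162) / (13) = 0.583
Iteration 2:
  u = (0 - (-1)·0.426 - (-4)·0.162 - (3)·0.583) / (12) = -0.056
  v = (-7 - (-1)·-0.056 - (4)·0.162 - (1)·0.583) / (9) = -0.921
  w = (-6 - (4)·-0.056 - (-3)·-0.921 - (2)·0.583) / (12) = -0.809
  t = (9 - (3)·-0.056 - (3)·-0.921 - (4)·-0.809) / (13) = 1.167
Change: (0.111, -1.347, -0.971, 0.584) → max |·| = 1.347

1.347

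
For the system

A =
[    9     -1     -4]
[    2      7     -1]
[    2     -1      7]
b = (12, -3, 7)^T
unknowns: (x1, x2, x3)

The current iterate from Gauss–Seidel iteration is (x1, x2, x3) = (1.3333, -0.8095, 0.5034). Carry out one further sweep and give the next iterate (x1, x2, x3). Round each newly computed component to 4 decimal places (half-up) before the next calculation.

(1.4671, -0.7758, 0.4700)

One sweep:
  x1 = (12 - (-1)·-0.8095 - (-4)·0.5034) / (9) = 1.4671
  x2 = (-3 - (2)·1.4671 - (-1)·0.5034) / (7) = -0.7758
  x3 = (7 - (2)·1.4671 - (-1)·-0.7758) / (7) = 0.4700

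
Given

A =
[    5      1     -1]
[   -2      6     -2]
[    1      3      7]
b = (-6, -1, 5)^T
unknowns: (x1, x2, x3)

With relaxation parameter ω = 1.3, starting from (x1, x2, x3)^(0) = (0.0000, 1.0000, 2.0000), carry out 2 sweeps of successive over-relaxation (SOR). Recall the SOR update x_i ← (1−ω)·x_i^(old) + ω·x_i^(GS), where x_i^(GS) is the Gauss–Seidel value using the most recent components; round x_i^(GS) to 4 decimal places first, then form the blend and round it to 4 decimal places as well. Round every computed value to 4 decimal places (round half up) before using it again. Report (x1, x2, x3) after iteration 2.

Iteration 1:
  x1: GS value = (-6 - (1)·1.0000 - (-1)·2.0000) / (5) = -1.0000;  x1 ← (1−ω)·0.0000 + ω·-1.0000 = -1.3000
  x2: GS value = (-1 - (-2)·-1.3000 - (-2)·2.0000) / (6) = 0.0667;  x2 ← (1−ω)·1.0000 + ω·0.0667 = -0.2133
  x3: GS value = (5 - (1)·-1.3000 - (3)·-0.2133) / (7) = 0.9914;  x3 ← (1−ω)·2.0000 + ω·0.9914 = 0.6888
Iteration 2:
  x1: GS value = (-6 - (1)·-0.2133 - (-1)·0.6888) / (5) = -1.0196;  x1 ← (1−ω)·-1.3000 + ω·-1.0196 = -0.9355
  x2: GS value = (-1 - (-2)·-0.9355 - (-2)·0.6888) / (6) = -0.2489;  x2 ← (1−ω)·-0.2133 + ω·-0.2489 = -0.2596
  x3: GS value = (5 - (1)·-0.9355 - (3)·-0.2596) / (7) = 0.9592;  x3 ← (1−ω)·0.6888 + ω·0.9592 = 1.0403

(-0.9355, -0.2596, 1.0403)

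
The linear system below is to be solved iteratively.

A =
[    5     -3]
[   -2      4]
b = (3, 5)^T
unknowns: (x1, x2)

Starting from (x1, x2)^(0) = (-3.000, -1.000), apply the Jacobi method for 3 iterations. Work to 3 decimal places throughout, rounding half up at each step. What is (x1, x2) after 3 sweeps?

Iteration 1:
  x1 = (3 - (-3)·-1.000) / (5) = 0.000
  x2 = (5 - (-2)·-3.000) / (4) = -0.250
Iteration 2:
  x1 = (3 - (-3)·-0.250) / (5) = 0.450
  x2 = (5 - (-2)·0.000) / (4) = 1.250
Iteration 3:
  x1 = (3 - (-3)·1.250) / (5) = 1.350
  x2 = (5 - (-2)·0.450) / (4) = 1.475

(1.350, 1.475)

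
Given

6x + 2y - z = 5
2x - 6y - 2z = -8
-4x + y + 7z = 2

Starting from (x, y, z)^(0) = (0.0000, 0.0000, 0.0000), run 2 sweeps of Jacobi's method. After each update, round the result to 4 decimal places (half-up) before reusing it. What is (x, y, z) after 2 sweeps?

(0.4365, 1.5159, 0.5714)

Iteration 1:
  x = (5 - (2)·0.0000 - (-1)·0.0000) / (6) = 0.8333
  y = (-8 - (2)·0.0000 - (-2)·0.0000) / (-6) = 1.3333
  z = (2 - (-4)·0.0000 - (1)·0.0000) / (7) = 0.2857
Iteration 2:
  x = (5 - (2)·1.3333 - (-1)·0.2857) / (6) = 0.4365
  y = (-8 - (2)·0.8333 - (-2)·0.2857) / (-6) = 1.5159
  z = (2 - (-4)·0.8333 - (1)·1.3333) / (7) = 0.5714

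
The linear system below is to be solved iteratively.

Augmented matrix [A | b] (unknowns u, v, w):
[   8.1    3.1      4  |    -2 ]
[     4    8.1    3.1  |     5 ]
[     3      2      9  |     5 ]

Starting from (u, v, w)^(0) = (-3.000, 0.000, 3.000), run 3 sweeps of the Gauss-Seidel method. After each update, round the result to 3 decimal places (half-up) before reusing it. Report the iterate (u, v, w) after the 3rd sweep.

Iteration 1:
  u = (-2 - (3.1)·0.000 - (4)·3.000) / (8.1) = -1.728
  v = (5 - (4)·-1.728 - (3.1)·3.000) / (8.1) = 0.322
  w = (5 - (3)·-1.728 - (2)·0.322) / (9) = 1.060
Iteration 2:
  u = (-2 - (3.1)·0.322 - (4)·1.060) / (8.1) = -0.894
  v = (5 - (4)·-0.894 - (3.1)·1.060) / (8.1) = 0.653
  w = (5 - (3)·-0.894 - (2)·0.653) / (9) = 0.708
Iteration 3:
  u = (-2 - (3.1)·0.653 - (4)·0.708) / (8.1) = -0.846
  v = (5 - (4)·-0.846 - (3.1)·0.708) / (8.1) = 0.764
  w = (5 - (3)·-0.846 - (2)·0.764) / (9) = 0.668

(-0.846, 0.764, 0.668)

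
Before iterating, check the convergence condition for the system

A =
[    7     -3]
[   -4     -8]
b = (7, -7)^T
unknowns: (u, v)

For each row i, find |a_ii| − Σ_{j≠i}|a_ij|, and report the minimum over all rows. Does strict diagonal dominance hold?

row 1: |7| − (3) = 4
row 2: |-8| − (4) = 4
minimum over rows = 4 → strictly diagonally dominant (convergence guaranteed)

4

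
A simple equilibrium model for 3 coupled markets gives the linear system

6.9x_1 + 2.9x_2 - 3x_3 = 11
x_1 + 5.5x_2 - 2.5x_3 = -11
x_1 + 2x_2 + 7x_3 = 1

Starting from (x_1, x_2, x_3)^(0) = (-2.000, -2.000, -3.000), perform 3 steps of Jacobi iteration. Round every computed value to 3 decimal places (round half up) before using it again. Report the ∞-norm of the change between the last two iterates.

Iteration 1:
  x_1 = (11 - (2.9)·-2.000 - (-3)·-3.000) / (6.9) = 1.130
  x_2 = (-11 - (1)·-2.000 - (-2.5)·-3.000) / (5.5) = -3.000
  x_3 = (1 - (1)·-2.000 - (2)·-2.000) / (7) = 1.000
Iteration 2:
  x_1 = (11 - (2.9)·-3.000 - (-3)·1.000) / (6.9) = 3.290
  x_2 = (-11 - (1)·1.130 - (-2.5)·1.000) / (5.5) = -1.751
  x_3 = (1 - (1)·1.130 - (2)·-3.000) / (7) = 0.839
Iteration 3:
  x_1 = (11 - (2.9)·-1.751 - (-3)·0.839) / (6.9) = 2.695
  x_2 = (-11 - (1)·3.290 - (-2.5)·0.839) / (5.5) = -2.217
  x_3 = (1 - (1)·3.290 - (2)·-1.751) / (7) = 0.173
Change: (-0.595, -0.466, -0.666) → max |·| = 0.666

0.666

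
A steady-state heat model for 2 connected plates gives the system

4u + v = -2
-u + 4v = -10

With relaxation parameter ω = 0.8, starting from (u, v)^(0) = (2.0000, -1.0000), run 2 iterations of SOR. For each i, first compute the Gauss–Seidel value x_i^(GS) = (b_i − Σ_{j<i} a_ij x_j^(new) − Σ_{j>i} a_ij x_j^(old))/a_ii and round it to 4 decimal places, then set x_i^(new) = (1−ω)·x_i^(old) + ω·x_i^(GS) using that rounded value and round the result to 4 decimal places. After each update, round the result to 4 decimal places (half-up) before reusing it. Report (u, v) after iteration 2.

(0.0720, -2.4176)

Iteration 1:
  u: GS value = (-2 - (1)·-1.0000) / (4) = -0.2500;  u ← (1−ω)·2.0000 + ω·-0.2500 = 0.2000
  v: GS value = (-10 - (-1)·0.2000) / (4) = -2.4500;  v ← (1−ω)·-1.0000 + ω·-2.4500 = -2.1600
Iteration 2:
  u: GS value = (-2 - (1)·-2.1600) / (4) = 0.0400;  u ← (1−ω)·0.2000 + ω·0.0400 = 0.0720
  v: GS value = (-10 - (-1)·0.0720) / (4) = -2.4820;  v ← (1−ω)·-2.1600 + ω·-2.4820 = -2.4176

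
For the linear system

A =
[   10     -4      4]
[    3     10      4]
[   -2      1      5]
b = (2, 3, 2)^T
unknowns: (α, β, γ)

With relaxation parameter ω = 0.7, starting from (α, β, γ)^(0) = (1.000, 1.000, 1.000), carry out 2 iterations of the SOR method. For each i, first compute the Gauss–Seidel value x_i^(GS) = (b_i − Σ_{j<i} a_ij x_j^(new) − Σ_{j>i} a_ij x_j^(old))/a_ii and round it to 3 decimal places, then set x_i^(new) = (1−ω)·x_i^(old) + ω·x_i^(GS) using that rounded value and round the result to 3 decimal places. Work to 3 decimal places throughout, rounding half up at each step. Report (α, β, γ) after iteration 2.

(0.119, 0.035, 0.514)

Iteration 1:
  α: GS value = (2 - (-4)·1.000 - (4)·1.000) / (10) = 0.200;  α ← (1−ω)·1.000 + ω·0.200 = 0.440
  β: GS value = (3 - (3)·0.440 - (4)·1.000) / (10) = -0.232;  β ← (1−ω)·1.000 + ω·-0.232 = 0.138
  γ: GS value = (2 - (-2)·0.440 - (1)·0.138) / (5) = 0.548;  γ ← (1−ω)·1.000 + ω·0.548 = 0.684
Iteration 2:
  α: GS value = (2 - (-4)·0.138 - (4)·0.684) / (10) = -0.018;  α ← (1−ω)·0.440 + ω·-0.018 = 0.119
  β: GS value = (3 - (3)·0.119 - (4)·0.684) / (10) = -0.009;  β ← (1−ω)·0.138 + ω·-0.009 = 0.035
  γ: GS value = (2 - (-2)·0.119 - (1)·0.035) / (5) = 0.441;  γ ← (1−ω)·0.684 + ω·0.441 = 0.514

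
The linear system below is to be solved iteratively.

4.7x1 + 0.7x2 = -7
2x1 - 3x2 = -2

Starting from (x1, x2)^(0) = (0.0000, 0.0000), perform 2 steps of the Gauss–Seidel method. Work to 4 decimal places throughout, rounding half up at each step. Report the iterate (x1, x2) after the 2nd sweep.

(-1.4408, -0.2939)

Iteration 1:
  x1 = (-7 - (0.7)·0.0000) / (4.7) = -1.4894
  x2 = (-2 - (2)·-1.4894) / (-3) = -0.3263
Iteration 2:
  x1 = (-7 - (0.7)·-0.3263) / (4.7) = -1.4408
  x2 = (-2 - (2)·-1.4408) / (-3) = -0.2939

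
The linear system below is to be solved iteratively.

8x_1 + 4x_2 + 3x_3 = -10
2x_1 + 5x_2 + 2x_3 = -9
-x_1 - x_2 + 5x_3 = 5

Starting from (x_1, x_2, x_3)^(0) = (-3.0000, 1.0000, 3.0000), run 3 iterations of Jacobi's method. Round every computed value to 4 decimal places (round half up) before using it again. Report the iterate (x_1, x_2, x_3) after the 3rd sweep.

Iteration 1:
  x_1 = (-10 - (4)·1.0000 - (3)·3.0000) / (8) = -2.8750
  x_2 = (-9 - (2)·-3.0000 - (2)·3.0000) / (5) = -1.8000
  x_3 = (5 - (-1)·-3.0000 - (-1)·1.0000) / (5) = 0.6000
Iteration 2:
  x_1 = (-10 - (4)·-1.8000 - (3)·0.6000) / (8) = -0.5750
  x_2 = (-9 - (2)·-2.8750 - (2)·0.6000) / (5) = -0.8900
  x_3 = (5 - (-1)·-2.8750 - (-1)·-1.8000) / (5) = 0.0650
Iteration 3:
  x_1 = (-10 - (4)·-0.8900 - (3)·0.0650) / (8) = -0.8294
  x_2 = (-9 - (2)·-0.5750 - (2)·0.0650) / (5) = -1.5960
  x_3 = (5 - (-1)·-0.5750 - (-1)·-0.8900) / (5) = 0.7070

(-0.8294, -1.5960, 0.7070)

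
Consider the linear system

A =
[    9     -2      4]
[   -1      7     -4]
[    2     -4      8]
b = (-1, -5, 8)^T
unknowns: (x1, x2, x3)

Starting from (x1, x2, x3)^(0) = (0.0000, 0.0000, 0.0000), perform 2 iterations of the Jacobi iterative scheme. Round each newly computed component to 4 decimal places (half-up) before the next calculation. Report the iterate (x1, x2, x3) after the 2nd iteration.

Iteration 1:
  x1 = (-1 - (-2)·0.0000 - (4)·0.0000) / (9) = -0.1111
  x2 = (-5 - (-1)·0.0000 - (-4)·0.0000) / (7) = -0.7143
  x3 = (8 - (2)·0.0000 - (-4)·0.0000) / (8) = 1.0000
Iteration 2:
  x1 = (-1 - (-2)·-0.7143 - (4)·1.0000) / (9) = -0.7143
  x2 = (-5 - (-1)·-0.1111 - (-4)·1.0000) / (7) = -0.1587
  x3 = (8 - (2)·-0.1111 - (-4)·-0.7143) / (8) = 0.6706

(-0.7143, -0.1587, 0.6706)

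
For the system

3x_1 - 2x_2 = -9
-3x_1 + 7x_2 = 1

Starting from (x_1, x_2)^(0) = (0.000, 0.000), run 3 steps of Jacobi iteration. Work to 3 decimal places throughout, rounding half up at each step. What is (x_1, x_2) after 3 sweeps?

(-3.762, -1.102)

Iteration 1:
  x_1 = (-9 - (-2)·0.000) / (3) = -3.000
  x_2 = (1 - (-3)·0.000) / (7) = 0.143
Iteration 2:
  x_1 = (-9 - (-2)·0.143) / (3) = -2.905
  x_2 = (1 - (-3)·-3.000) / (7) = -1.143
Iteration 3:
  x_1 = (-9 - (-2)·-1.143) / (3) = -3.762
  x_2 = (1 - (-3)·-2.905) / (7) = -1.102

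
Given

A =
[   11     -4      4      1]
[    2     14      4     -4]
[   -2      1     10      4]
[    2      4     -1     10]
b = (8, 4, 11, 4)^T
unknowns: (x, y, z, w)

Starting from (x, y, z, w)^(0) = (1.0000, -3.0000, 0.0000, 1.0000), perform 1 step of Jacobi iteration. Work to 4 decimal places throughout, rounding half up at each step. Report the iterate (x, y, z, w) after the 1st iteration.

(-0.4545, 0.4286, 1.2000, 1.4000)

Iteration 1:
  x = (8 - (-4)·-3.0000 - (4)·0.0000 - (1)·1.0000) / (11) = -0.4545
  y = (4 - (2)·1.0000 - (4)·0.0000 - (-4)·1.0000) / (14) = 0.4286
  z = (11 - (-2)·1.0000 - (1)·-3.0000 - (4)·1.0000) / (10) = 1.2000
  w = (4 - (2)·1.0000 - (4)·-3.0000 - (-1)·0.0000) / (10) = 1.4000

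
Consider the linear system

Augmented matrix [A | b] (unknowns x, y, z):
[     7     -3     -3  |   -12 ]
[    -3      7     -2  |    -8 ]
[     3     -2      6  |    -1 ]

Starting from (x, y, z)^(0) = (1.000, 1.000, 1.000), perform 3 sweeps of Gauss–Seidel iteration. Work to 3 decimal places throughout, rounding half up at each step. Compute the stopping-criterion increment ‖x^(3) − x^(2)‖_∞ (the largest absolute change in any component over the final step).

Iteration 1:
  x = (-12 - (-3)·1.000 - (-3)·1.000) / (7) = -0.857
  y = (-8 - (-3)·-0.857 - (-2)·1.000) / (7) = -1.224
  z = (-1 - (3)·-0.857 - (-2)·-1.224) / (6) = -0.146
Iteration 2:
  x = (-12 - (-3)·-1.224 - (-3)·-0.146) / (7) = -2.301
  y = (-8 - (-3)·-2.301 - (-2)·-0.146) / (7) = -2.171
  z = (-1 - (3)·-2.301 - (-2)·-2.171) / (6) = 0.260
Iteration 3:
  x = (-12 - (-3)·-2.171 - (-3)·0.260) / (7) = -2.533
  y = (-8 - (-3)·-2.533 - (-2)·0.260) / (7) = -2.154
  z = (-1 - (3)·-2.533 - (-2)·-2.154) / (6) = 0.382
Change: (-0.232, 0.017, 0.122) → max |·| = 0.232

0.232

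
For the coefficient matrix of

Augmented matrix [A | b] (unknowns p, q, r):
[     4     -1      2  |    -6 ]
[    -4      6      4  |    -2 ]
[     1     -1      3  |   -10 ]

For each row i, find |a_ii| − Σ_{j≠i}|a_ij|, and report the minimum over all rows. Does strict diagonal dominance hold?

row 1: |4| − (1+2) = 1
row 2: |6| − (4+4) = -2
row 3: |3| − (1+1) = 1
minimum over rows = -2 → not strictly diagonally dominant

-2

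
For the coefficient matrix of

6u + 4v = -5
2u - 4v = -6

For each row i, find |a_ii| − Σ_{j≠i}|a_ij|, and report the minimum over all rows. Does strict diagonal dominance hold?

row 1: |6| − (4) = 2
row 2: |-4| − (2) = 2
minimum over rows = 2 → strictly diagonally dominant (convergence guaranteed)

2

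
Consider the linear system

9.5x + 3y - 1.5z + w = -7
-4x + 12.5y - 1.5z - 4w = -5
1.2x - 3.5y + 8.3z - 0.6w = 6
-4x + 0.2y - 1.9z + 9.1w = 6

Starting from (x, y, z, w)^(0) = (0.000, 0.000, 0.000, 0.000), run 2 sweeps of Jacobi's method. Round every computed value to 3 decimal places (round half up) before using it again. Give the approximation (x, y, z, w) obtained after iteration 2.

Iteration 1:
  x = (-7 - (3)·0.000 - (-1.5)·0.000 - (1)·0.000) / (9.5) = -0.737
  y = (-5 - (-4)·0.000 - (-1.5)·0.000 - (-4)·0.000) / (12.5) = -0.400
  z = (6 - (1.2)·0.000 - (-3.5)·0.000 - (-0.6)·0.000) / (8.3) = 0.723
  w = (6 - (-4)·0.000 - (0.2)·0.000 - (-1.9)·0.000) / (9.1) = 0.659
Iteration 2:
  x = (-7 - (3)·-0.400 - (-1.5)·0.723 - (1)·0.659) / (9.5) = -0.566
  y = (-5 - (-4)·-0.737 - (-1.5)·0.723 - (-4)·0.659) / (12.5) = -0.338
  z = (6 - (1.2)·-0.737 - (-3.5)·-0.400 - (-0.6)·0.659) / (8.3) = 0.708
  w = (6 - (-4)·-0.737 - (0.2)·-0.400 - (-1.9)·0.723) / (9.1) = 0.495

(-0.566, -0.338, 0.708, 0.495)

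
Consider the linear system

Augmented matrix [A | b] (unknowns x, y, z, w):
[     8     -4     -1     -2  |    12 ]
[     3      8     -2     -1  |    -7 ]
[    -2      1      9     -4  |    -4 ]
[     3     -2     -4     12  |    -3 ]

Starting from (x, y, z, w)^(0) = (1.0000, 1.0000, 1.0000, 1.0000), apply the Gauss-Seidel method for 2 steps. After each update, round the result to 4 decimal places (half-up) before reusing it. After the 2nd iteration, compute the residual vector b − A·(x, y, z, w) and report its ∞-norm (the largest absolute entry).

2.4023

Iteration 1:
  x = (12 - (-4)·1.0000 - (-1)·1.0000 - (-2)·1.0000) / (8) = 2.3750
  y = (-7 - (3)·2.3750 - (-2)·1.0000 - (-1)·1.0000) / (8) = -1.3906
  z = (-4 - (-2)·2.3750 - (1)·-1.3906 - (-4)·1.0000) / (9) = 0.6823
  w = (-3 - (3)·2.3750 - (-2)·-1.3906 - (-4)·0.6823) / (12) = -0.8481
Iteration 2:
  x = (12 - (-4)·-1.3906 - (-1)·0.6823 - (-2)·-0.8481) / (8) = 0.6780
  y = (-7 - (3)·0.6780 - (-2)·0.6823 - (-1)·-0.8481) / (8) = -1.0647
  z = (-4 - (-2)·0.6780 - (1)·-1.0647 - (-4)·-0.8481) / (9) = -0.5524
  w = (-3 - (3)·0.6780 - (-2)·-1.0647 - (-4)·-0.5524) / (12) = -0.7811
Residual b − A·x = (0.2026, -2.4023, 0.2679, 0.0002); ∞-norm = 2.4023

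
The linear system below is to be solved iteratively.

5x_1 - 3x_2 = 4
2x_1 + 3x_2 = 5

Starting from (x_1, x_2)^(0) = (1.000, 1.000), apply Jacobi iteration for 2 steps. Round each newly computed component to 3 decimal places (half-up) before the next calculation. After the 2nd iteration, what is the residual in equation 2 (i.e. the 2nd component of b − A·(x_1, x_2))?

Iteration 1:
  x_1 = (4 - (-3)·1.000) / (5) = 1.400
  x_2 = (5 - (2)·1.000) / (3) = 1.000
Iteration 2:
  x_1 = (4 - (-3)·1.000) / (5) = 1.400
  x_2 = (5 - (2)·1.400) / (3) = 0.733
Residual b − A·x = (-0.801, 0.001)

0.001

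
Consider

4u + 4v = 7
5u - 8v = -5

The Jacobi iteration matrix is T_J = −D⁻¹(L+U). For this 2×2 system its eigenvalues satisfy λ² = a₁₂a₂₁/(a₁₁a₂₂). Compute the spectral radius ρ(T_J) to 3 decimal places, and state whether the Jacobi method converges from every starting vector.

0.791

a₁₂a₂₁/(a₁₁a₂₂) = (4)·(5) / ((4)·(-8)) = -0.625000
ρ = √|-0.625000| = √0.625000 = 0.791
ρ < 1, so Jacobi converges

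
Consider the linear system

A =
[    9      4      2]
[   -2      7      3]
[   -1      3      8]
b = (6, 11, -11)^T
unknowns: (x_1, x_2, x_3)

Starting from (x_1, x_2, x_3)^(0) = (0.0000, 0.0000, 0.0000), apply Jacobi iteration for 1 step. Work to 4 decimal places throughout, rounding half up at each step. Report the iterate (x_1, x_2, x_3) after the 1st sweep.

Iteration 1:
  x_1 = (6 - (4)·0.0000 - (2)·0.0000) / (9) = 0.6667
  x_2 = (11 - (-2)·0.0000 - (3)·0.0000) / (7) = 1.5714
  x_3 = (-11 - (-1)·0.0000 - (3)·0.0000) / (8) = -1.3750

(0.6667, 1.5714, -1.3750)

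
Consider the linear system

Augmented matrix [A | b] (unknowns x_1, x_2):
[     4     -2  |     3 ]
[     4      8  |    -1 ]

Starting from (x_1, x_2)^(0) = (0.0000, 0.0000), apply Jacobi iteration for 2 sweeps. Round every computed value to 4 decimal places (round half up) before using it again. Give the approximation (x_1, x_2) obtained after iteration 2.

Iteration 1:
  x_1 = (3 - (-2)·0.0000) / (4) = 0.7500
  x_2 = (-1 - (4)·0.0000) / (8) = -0.1250
Iteration 2:
  x_1 = (3 - (-2)·-0.1250) / (4) = 0.6875
  x_2 = (-1 - (4)·0.7500) / (8) = -0.5000

(0.6875, -0.5000)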